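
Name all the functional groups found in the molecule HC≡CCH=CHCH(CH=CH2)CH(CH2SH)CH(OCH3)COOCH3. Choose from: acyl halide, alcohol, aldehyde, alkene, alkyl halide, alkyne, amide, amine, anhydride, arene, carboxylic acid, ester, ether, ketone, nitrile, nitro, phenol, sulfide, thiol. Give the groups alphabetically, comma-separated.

alkene, alkyne, ester, ether, thiol

Reading the structure from left to right:
  HC≡C: C≡C triple bond → alkyne.
  CH=CH: C=C double bond → alkene.
  CH(CH=CH2): pendant –CH=CH2: C=C double bond → alkene.
  CH(CH2SH): pendant –CH2SH → thiol.
  CH(OCH3): pendant –OCH3: C–O–C with sp³ C, no adjacent C=O → ether.
  COOCH3: –C(=O)OCH3: carbonyl C bonded to C and to –OCH3 → ester (not ketone + ether).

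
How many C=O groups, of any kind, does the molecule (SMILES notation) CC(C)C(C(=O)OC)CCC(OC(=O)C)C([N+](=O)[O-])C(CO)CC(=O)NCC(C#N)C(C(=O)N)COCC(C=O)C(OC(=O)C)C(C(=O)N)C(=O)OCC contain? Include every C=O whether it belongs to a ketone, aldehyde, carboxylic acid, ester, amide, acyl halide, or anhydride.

CH(COOCH3): ester, 1 C=O (running total 1).
CH(OCOCH3): ester, 1 C=O (running total 2).
CH2CONHCH2: amide, 1 C=O (running total 3).
CH(CONH2): amide, 1 C=O (running total 4).
CH(CHO): aldehyde, 1 C=O (running total 5).
CH(OCOCH3): ester, 1 C=O (running total 6).
CH(CONH2): amide, 1 C=O (running total 7).
COOCH2CH3: ester, 1 C=O (running total 8).

8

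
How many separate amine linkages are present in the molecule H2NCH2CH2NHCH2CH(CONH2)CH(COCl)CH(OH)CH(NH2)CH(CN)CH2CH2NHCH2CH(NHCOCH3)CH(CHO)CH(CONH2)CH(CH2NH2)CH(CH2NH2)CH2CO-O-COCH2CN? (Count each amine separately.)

Taking each segment in turn:
  H2NCH2: –NH2 on an sp³ carbon with no adjacent C=O → amine.
  CH2NHCH2: C–N–C with sp³ carbons and no adjacent C=O → amine (secondary).
  CH(CONH2): pendant –CONH2: carbonyl C bonded to C and N → amide.
  CH(COCl): pendant –C(=O)X: carbonyl C bonded to C and halogen → acyl halide.
  CH(OH): –OH on an sp³ carbon → alcohol (secondary).
  CH(NH2): –NH2 on an sp³ carbon with no adjacent C=O → amine.
  CH(CN): pendant –C≡N: nitrile.
  CH2NHCH2: C–N–C with sp³ carbons and no adjacent C=O → amine (secondary).
  CH(NHCOCH3): pendant –NHC(=O)CH3: N bonded to a carbonyl → amide (not amine).
  CH(CHO): pendant –CHO: carbonyl C bonded to C and H → aldehyde.
  CH(CONH2): pendant –CONH2: carbonyl C bonded to C and N → amide.
  CH(CH2NH2): pendant –CH2NH2: N on sp³ C, no adjacent C=O → amine.
  CH(CH2NH2): pendant –CH2NH2: N on sp³ C, no adjacent C=O → amine.
  CH2CO-O-COCH2: two acyl groups sharing one oxygen, –C(=O)–O–C(=O)– → anhydride.
  CN: –C≡N: carbon triple-bonded to nitrogen → nitrile.
Amine appears at: H2NCH2, CH2NHCH2, CH(NH2), CH2NHCH2, CH(CH2NH2), CH(CH2NH2) → 6.

6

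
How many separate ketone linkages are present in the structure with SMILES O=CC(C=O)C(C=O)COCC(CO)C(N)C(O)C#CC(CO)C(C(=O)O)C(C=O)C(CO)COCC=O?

0

terminal –CHO: carbonyl C bonded to H and C → aldehyde.
pendant –CHO: carbonyl C bonded to C and H → aldehyde.
pendant –CHO: carbonyl C bonded to C and H → aldehyde.
C–O–C with sp³ carbons on both sides and no adjacent C=O → ether.
pendant –CH2OH on an sp³ backbone C → alcohol.
–NH2 on an sp³ carbon with no adjacent C=O → amine.
–OH on an sp³ carbon → alcohol (secondary).
C≡C triple bond → alkyne.
pendant –CH2OH on an sp³ backbone C → alcohol.
pendant –COOH: carbonyl C bonded to C and –OH → carboxylic acid.
pendant –CHO: carbonyl C bonded to C and H → aldehyde.
pendant –CH2OH on an sp³ backbone C → alcohol.
C–O–C with sp³ carbons on both sides and no adjacent C=O → ether.
terminal –CHO: carbonyl C bonded to H and C → aldehyde.
No segment is a ketone: OHC is aldehyde, not ketone; CH(CHO) is aldehyde, not ketone; CH(CHO) is aldehyde, not ketone. → 0.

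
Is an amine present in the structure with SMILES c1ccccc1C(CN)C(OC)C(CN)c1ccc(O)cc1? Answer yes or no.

Working along the chain:
  C6H5: C6H5– phenyl ring → arene.
  CH(CH2NH2): pendant –CH2NH2: N on sp³ C, no adjacent C=O → amine.
  CH(OCH3): pendant –OCH3: C–O–C with sp³ C, no adjacent C=O → ether.
  CH(CH2NH2): pendant –CH2NH2: N on sp³ C, no adjacent C=O → amine.
  C6H4OH: –OH attached directly to an aromatic ring → phenol (not alcohol); the ring itself is an arene.
The CH(CH2NH2) segment supplies the amine: pendant –CH2NH2: N on sp³ C, no adjacent C=O → amine.

yes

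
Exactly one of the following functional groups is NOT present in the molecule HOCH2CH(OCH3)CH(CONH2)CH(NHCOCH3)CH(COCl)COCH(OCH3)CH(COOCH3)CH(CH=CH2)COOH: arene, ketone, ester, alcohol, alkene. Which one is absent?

alcohol: present (HOCH2 — HO– on an sp³ carbon → alcohol).
ketone: present (CO — –C(=O)– with carbon on both sides → ketone).
ester: present (CH(COOCH3) — pendant –COOCH3: carbonyl C bonded to C and –OCH3 → ester).
alkene: present (CH(CH=CH2) — pendant –CH=CH2: C=C double bond → alkene).
arene: no segment matches this pattern.

arene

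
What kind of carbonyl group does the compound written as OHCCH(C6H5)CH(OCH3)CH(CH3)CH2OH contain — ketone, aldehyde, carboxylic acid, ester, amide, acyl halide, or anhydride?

aldehyde

The carbonyl is in the OHC segment: terminal –CHO: carbonyl C bonded to H and C → aldehyde.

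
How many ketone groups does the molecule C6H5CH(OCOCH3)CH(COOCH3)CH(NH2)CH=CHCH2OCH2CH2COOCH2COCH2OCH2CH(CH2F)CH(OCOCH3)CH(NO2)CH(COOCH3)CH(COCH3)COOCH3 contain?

Working along the chain:
  C6H5: C6H5– phenyl ring → arene.
  CH(OCOCH3): pendant –OC(=O)CH3: an acyloxy group → ester.
  CH(COOCH3): pendant –COOCH3: carbonyl C bonded to C and –OCH3 → ester.
  CH(NH2): –NH2 on an sp³ carbon with no adjacent C=O → amine.
  CH=CH: C=C double bond → alkene.
  CH2OCH2: C–O–C with sp³ carbons on both sides and no adjacent C=O → ether.
  CH2COOCH2: –C(=O)–O–C with C on the carbonyl side → ester.
  CO: –C(=O)– with carbon on both sides → ketone.
  CH2OCH2: C–O–C with sp³ carbons on both sides and no adjacent C=O → ether.
  CH(CH2F): pendant –CH2X: halogen on sp³ carbon → alkyl halide.
  CH(OCOCH3): pendant –OC(=O)CH3: an acyloxy group → ester.
  CH(NO2): –NO2 on an sp³ carbon → nitro (the N=O is not a carbonyl).
  CH(COOCH3): pendant –COOCH3: carbonyl C bonded to C and –OCH3 → ester.
  CH(COCH3): pendant –COCH3: carbonyl C bonded to two carbons → ketone.
  COOCH3: –C(=O)OCH3: carbonyl C bonded to C and to –OCH3 → ester (not ketone + ether).
Ketone appears at: CO, CH(COCH3) → 2.

2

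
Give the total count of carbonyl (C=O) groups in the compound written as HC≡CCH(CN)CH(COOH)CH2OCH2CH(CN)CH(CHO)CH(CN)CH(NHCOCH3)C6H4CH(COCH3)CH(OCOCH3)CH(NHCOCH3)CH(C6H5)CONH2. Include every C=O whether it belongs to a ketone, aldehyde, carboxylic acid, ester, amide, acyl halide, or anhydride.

CH(COOH): carboxylic acid, 1 C=O (running total 1).
CH(CHO): aldehyde, 1 C=O (running total 2).
CH(NHCOCH3): amide, 1 C=O (running total 3).
CH(COCH3): ketone, 1 C=O (running total 4).
CH(OCOCH3): ester, 1 C=O (running total 5).
CH(NHCOCH3): amide, 1 C=O (running total 6).
CONH2: amide, 1 C=O (running total 7).

7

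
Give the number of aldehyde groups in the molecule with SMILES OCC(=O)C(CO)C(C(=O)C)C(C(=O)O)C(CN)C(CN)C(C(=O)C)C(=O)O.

Taking each segment in turn:
  HOCH2: HO– on an sp³ carbon → alcohol.
  CO: –C(=O)– with carbon on both sides → ketone.
  CH(CH2OH): pendant –CH2OH on an sp³ backbone C → alcohol.
  CH(COCH3): pendant –COCH3: carbonyl C bonded to two carbons → ketone.
  CH(COOH): pendant –COOH: carbonyl C bonded to C and –OH → carboxylic acid.
  CH(CH2NH2): pendant –CH2NH2: N on sp³ C, no adjacent C=O → amine.
  CH(CH2NH2): pendant –CH2NH2: N on sp³ C, no adjacent C=O → amine.
  CH(COCH3): pendant –COCH3: carbonyl C bonded to two carbons → ketone.
  COOH: –COOH: carbonyl C bonded to –OH and C → carboxylic acid (the –OH is not a separate alcohol).
No segment is a aldehyde: CO is ketone, not aldehyde; CH(COCH3) is ketone, not aldehyde; CH(COOH) is carboxylic acid, not aldehyde. → 0.

0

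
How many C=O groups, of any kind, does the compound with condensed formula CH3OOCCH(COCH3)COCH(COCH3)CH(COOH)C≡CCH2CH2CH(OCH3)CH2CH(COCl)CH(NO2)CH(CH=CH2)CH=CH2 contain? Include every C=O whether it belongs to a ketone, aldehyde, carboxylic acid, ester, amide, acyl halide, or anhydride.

6

CH3OOC: ester, 1 C=O (running total 1).
CH(COCH3): ketone, 1 C=O (running total 2).
CO: ketone, 1 C=O (running total 3).
CH(COCH3): ketone, 1 C=O (running total 4).
CH(COOH): carboxylic acid, 1 C=O (running total 5).
CH(COCl): acyl halide, 1 C=O (running total 6).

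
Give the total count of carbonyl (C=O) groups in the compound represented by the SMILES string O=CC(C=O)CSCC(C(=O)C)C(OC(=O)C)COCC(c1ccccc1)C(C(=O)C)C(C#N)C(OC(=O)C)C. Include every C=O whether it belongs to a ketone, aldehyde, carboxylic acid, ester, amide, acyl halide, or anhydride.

OHC: aldehyde, 1 C=O (running total 1).
CH(CHO): aldehyde, 1 C=O (running total 2).
CH(COCH3): ketone, 1 C=O (running total 3).
CH(OCOCH3): ester, 1 C=O (running total 4).
CH(COCH3): ketone, 1 C=O (running total 5).
CH(OCOCH3): ester, 1 C=O (running total 6).

6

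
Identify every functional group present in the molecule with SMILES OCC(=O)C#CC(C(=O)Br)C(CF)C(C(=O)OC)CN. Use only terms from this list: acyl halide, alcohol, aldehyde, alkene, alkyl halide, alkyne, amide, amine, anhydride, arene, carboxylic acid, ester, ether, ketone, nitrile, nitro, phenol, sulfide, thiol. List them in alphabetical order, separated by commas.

acyl halide, alcohol, alkyl halide, alkyne, amine, ester, ketone

Reading the structure from left to right:
  HOCH2: HO– on an sp³ carbon → alcohol.
  CO: –C(=O)– with carbon on both sides → ketone.
  C≡C: C≡C triple bond → alkyne.
  CH(COBr): pendant –C(=O)X: carbonyl C bonded to C and halogen → acyl halide.
  CH(CH2F): pendant –CH2X: halogen on sp³ carbon → alkyl halide.
  CH(COOCH3): pendant –COOCH3: carbonyl C bonded to C and –OCH3 → ester.
  CH2NH2: –NH2 on an sp³ carbon with no adjacent C=O → amine.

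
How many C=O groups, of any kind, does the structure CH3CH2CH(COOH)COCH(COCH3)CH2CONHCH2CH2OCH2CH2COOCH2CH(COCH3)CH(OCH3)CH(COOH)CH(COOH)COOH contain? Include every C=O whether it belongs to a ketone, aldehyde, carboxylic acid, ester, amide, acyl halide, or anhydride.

CH(COOH): carboxylic acid, 1 C=O (running total 1).
CO: ketone, 1 C=O (running total 2).
CH(COCH3): ketone, 1 C=O (running total 3).
CH2CONHCH2: amide, 1 C=O (running total 4).
CH2COOCH2: ester, 1 C=O (running total 5).
CH(COCH3): ketone, 1 C=O (running total 6).
CH(COOH): carboxylic acid, 1 C=O (running total 7).
CH(COOH): carboxylic acid, 1 C=O (running total 8).
COOH: carboxylic acid, 1 C=O (running total 9).

9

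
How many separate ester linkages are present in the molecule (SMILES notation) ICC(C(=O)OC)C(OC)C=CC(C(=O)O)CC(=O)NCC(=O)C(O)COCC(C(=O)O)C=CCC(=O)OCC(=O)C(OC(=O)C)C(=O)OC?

4

Taking each segment in turn:
  ICH2: halogen on an sp³ carbon → alkyl halide.
  CH(COOCH3): pendant –COOCH3: carbonyl C bonded to C and –OCH3 → ester.
  CH(OCH3): pendant –OCH3: C–O–C with sp³ C, no adjacent C=O → ether.
  CH=CH: C=C double bond → alkene.
  CH(COOH): pendant –COOH: carbonyl C bonded to C and –OH → carboxylic acid.
  CH2CONHCH2: –C(=O)–N– linkage → amide (the N is not an amine).
  CO: –C(=O)– with carbon on both sides → ketone.
  CH(OH): –OH on an sp³ carbon → alcohol (secondary).
  CH2OCH2: C–O–C with sp³ carbons on both sides and no adjacent C=O → ether.
  CH(COOH): pendant –COOH: carbonyl C bonded to C and –OH → carboxylic acid.
  CH=CH: C=C double bond → alkene.
  CH2COOCH2: –C(=O)–O–C with C on the carbonyl side → ester.
  CO: –C(=O)– with carbon on both sides → ketone.
  CH(OCOCH3): pendant –OC(=O)CH3: an acyloxy group → ester.
  COOCH3: –C(=O)OCH3: carbonyl C bonded to C and to –OCH3 → ester (not ketone + ether).
Ester appears at: CH(COOCH3), CH2COOCH2, CH(OCOCH3), COOCH3 → 4.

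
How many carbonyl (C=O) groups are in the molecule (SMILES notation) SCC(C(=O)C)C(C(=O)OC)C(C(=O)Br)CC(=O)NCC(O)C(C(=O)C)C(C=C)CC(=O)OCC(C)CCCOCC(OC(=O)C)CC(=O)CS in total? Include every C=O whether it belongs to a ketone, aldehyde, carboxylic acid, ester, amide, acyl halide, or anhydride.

CH(COCH3): ketone, 1 C=O (running total 1).
CH(COOCH3): ester, 1 C=O (running total 2).
CH(COBr): acyl halide, 1 C=O (running total 3).
CH2CONHCH2: amide, 1 C=O (running total 4).
CH(COCH3): ketone, 1 C=O (running total 5).
CH2COOCH2: ester, 1 C=O (running total 6).
CH(OCOCH3): ester, 1 C=O (running total 7).
CO: ketone, 1 C=O (running total 8).

8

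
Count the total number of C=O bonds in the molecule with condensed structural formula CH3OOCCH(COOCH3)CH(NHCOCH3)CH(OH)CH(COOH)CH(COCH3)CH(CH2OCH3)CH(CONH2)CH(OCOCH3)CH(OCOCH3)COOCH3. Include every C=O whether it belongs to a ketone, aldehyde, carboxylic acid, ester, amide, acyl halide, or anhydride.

9

CH3OOC: ester, 1 C=O (running total 1).
CH(COOCH3): ester, 1 C=O (running total 2).
CH(NHCOCH3): amide, 1 C=O (running total 3).
CH(COOH): carboxylic acid, 1 C=O (running total 4).
CH(COCH3): ketone, 1 C=O (running total 5).
CH(CONH2): amide, 1 C=O (running total 6).
CH(OCOCH3): ester, 1 C=O (running total 7).
CH(OCOCH3): ester, 1 C=O (running total 8).
COOCH3: ester, 1 C=O (running total 9).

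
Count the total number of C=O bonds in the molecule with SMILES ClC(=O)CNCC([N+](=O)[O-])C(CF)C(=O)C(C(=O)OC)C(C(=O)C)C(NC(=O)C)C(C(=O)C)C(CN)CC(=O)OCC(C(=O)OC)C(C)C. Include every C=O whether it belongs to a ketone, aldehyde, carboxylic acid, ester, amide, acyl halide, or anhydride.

ClCO: acyl halide, 1 C=O (running total 1).
CO: ketone, 1 C=O (running total 2).
CH(COOCH3): ester, 1 C=O (running total 3).
CH(COCH3): ketone, 1 C=O (running total 4).
CH(NHCOCH3): amide, 1 C=O (running total 5).
CH(COCH3): ketone, 1 C=O (running total 6).
CH2COOCH2: ester, 1 C=O (running total 7).
CH(COOCH3): ester, 1 C=O (running total 8).

8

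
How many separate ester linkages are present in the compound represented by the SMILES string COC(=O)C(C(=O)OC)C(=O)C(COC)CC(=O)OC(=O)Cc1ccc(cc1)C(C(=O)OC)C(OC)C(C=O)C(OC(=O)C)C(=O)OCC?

Working along the chain:
  CH3OOC: CH3O–C(=O)–: carbonyl C bonded to C and to –OCH3 → ester (not ketone + ether).
  CH(COOCH3): pendant –COOCH3: carbonyl C bonded to C and –OCH3 → ester.
  CO: –C(=O)– with carbon on both sides → ketone.
  CH(CH2OCH3): pendant –CH2OCH3: C–O–C linkage → ether.
  CH2CO-O-COCH2: two acyl groups sharing one oxygen, –C(=O)–O–C(=O)– → anhydride.
  C6H4: para-disubstituted benzene ring → arene.
  CH(COOCH3): pendant –COOCH3: carbonyl C bonded to C and –OCH3 → ester.
  CH(OCH3): pendant –OCH3: C–O–C with sp³ C, no adjacent C=O → ether.
  CH(CHO): pendant –CHO: carbonyl C bonded to C and H → aldehyde.
  CH(OCOCH3): pendant –OC(=O)CH3: an acyloxy group → ester.
  COOCH2CH3: –C(=O)OCH2CH3: carbonyl C bonded to C and to –OEt → ester.
Ester appears at: CH3OOC, CH(COOCH3), CH(COOCH3), CH(OCOCH3), COOCH2CH3 → 5.

5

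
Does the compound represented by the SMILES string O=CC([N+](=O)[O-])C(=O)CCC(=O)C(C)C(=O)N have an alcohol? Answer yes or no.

Reading the structure from left to right:
  OHC: terminal –CHO: carbonyl C bonded to H and C → aldehyde.
  CH(NO2): –NO2 on an sp³ carbon → nitro (the N=O is not a carbonyl).
  CO: –C(=O)– with carbon on both sides → ketone.
  CO: –C(=O)– with carbon on both sides → ketone.
  CONH2: –C(=O)NH2: carbonyl C bonded to C and to N → amide (the N is not a separate amine).
The groups actually present are: aldehyde, amide, ketone, nitro.

no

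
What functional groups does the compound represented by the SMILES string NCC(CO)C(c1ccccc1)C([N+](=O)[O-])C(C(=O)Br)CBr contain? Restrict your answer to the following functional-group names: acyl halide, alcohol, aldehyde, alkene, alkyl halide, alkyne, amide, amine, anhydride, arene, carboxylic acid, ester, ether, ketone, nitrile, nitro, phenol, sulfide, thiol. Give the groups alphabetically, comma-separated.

acyl halide, alcohol, alkyl halide, amine, arene, nitro

Working along the chain:
  H2NCH2: –NH2 on an sp³ carbon with no adjacent C=O → amine.
  CH(CH2OH): pendant –CH2OH on an sp³ backbone C → alcohol.
  CH(C6H5): pendant –C6H5: benzene ring → arene.
  CH(NO2): –NO2 on an sp³ carbon → nitro (the N=O is not a carbonyl).
  CH(COBr): pendant –C(=O)X: carbonyl C bonded to C and halogen → acyl halide.
  CH2Br: halogen on an sp³ carbon → alkyl halide.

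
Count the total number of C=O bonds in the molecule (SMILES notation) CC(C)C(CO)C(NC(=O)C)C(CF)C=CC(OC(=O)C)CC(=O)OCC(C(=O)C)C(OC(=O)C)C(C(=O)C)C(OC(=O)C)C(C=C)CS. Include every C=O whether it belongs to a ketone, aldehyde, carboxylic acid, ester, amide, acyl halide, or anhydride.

7

CH(NHCOCH3): amide, 1 C=O (running total 1).
CH(OCOCH3): ester, 1 C=O (running total 2).
CH2COOCH2: ester, 1 C=O (running total 3).
CH(COCH3): ketone, 1 C=O (running total 4).
CH(OCOCH3): ester, 1 C=O (running total 5).
CH(COCH3): ketone, 1 C=O (running total 6).
CH(OCOCH3): ester, 1 C=O (running total 7).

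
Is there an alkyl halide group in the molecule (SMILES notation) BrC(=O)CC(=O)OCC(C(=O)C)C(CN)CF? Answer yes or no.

yes

Taking each segment in turn:
  BrCO: –C(=O)Br: carbonyl C bonded to C and to a halogen → acyl halide (not alkyl halide).
  CH2COOCH2: –C(=O)–O–C with C on the carbonyl side → ester.
  CH(COCH3): pendant –COCH3: carbonyl C bonded to two carbons → ketone.
  CH(CH2NH2): pendant –CH2NH2: N on sp³ C, no adjacent C=O → amine.
  CH2F: halogen on an sp³ carbon → alkyl halide.
The CH2F segment supplies the alkyl halide: halogen on an sp³ carbon → alkyl halide.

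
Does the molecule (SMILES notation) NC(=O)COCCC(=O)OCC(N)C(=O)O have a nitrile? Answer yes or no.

no

–C(=O)NH2: carbonyl C bonded to C and to N → amide (the N is not a separate amine).
C–O–C with sp³ carbons on both sides and no adjacent C=O → ether.
–C(=O)–O–C with C on the carbonyl side → ester.
–NH2 on an sp³ carbon with no adjacent C=O → amine.
–COOH: carbonyl C bonded to –OH and C → carboxylic acid (the –OH is not a separate alcohol).
The groups actually present are: amide, amine, carboxylic acid, ester, ether.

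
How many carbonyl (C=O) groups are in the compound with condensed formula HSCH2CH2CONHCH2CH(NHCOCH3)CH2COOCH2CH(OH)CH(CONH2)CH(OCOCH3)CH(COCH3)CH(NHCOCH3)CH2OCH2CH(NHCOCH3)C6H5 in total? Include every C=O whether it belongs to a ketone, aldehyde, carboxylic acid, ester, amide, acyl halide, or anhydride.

8

CH2CONHCH2: amide, 1 C=O (running total 1).
CH(NHCOCH3): amide, 1 C=O (running total 2).
CH2COOCH2: ester, 1 C=O (running total 3).
CH(CONH2): amide, 1 C=O (running total 4).
CH(OCOCH3): ester, 1 C=O (running total 5).
CH(COCH3): ketone, 1 C=O (running total 6).
CH(NHCOCH3): amide, 1 C=O (running total 7).
CH(NHCOCH3): amide, 1 C=O (running total 8).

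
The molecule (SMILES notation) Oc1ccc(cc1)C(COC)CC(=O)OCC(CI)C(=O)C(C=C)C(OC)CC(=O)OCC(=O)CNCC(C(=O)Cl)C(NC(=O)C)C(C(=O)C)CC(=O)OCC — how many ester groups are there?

3

–OH attached directly to an aromatic ring → phenol (not alcohol); the ring itself is an arene.
pendant –CH2OCH3: C–O–C linkage → ether.
–C(=O)–O–C with C on the carbonyl side → ester.
pendant –CH2X: halogen on sp³ carbon → alkyl halide.
–C(=O)– with carbon on both sides → ketone.
pendant –CH=CH2: C=C double bond → alkene.
pendant –OCH3: C–O–C with sp³ C, no adjacent C=O → ether.
–C(=O)–O–C with C on the carbonyl side → ester.
–C(=O)– with carbon on both sides → ketone.
C–N–C with sp³ carbons and no adjacent C=O → amine (secondary).
pendant –C(=O)X: carbonyl C bonded to C and halogen → acyl halide.
pendant –NHC(=O)CH3: N bonded to a carbonyl → amide (not amine).
pendant –COCH3: carbonyl C bonded to two carbons → ketone.
–C(=O)OCH2CH3: carbonyl C bonded to C and to –OEt → ester.
Ester appears at: CH2COOCH2, CH2COOCH2, COOCH2CH3 → 3.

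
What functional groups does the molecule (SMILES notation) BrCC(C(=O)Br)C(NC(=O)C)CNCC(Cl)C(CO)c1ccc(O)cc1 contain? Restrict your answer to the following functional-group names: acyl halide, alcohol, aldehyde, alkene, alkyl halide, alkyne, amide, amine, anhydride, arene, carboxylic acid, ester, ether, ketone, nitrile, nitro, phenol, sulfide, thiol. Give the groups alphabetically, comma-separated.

acyl halide, alcohol, alkyl halide, amide, amine, arene, phenol

Working along the chain:
  BrCH2: halogen on an sp³ carbon → alkyl halide.
  CH(COBr): pendant –C(=O)X: carbonyl C bonded to C and halogen → acyl halide.
  CH(NHCOCH3): pendant –NHC(=O)CH3: N bonded to a carbonyl → amide (not amine).
  CH2NHCH2: C–N–C with sp³ carbons and no adjacent C=O → amine (secondary).
  CH(Cl): halogen on an sp³ carbon → alkyl halide.
  CH(CH2OH): pendant –CH2OH on an sp³ backbone C → alcohol.
  C6H4OH: –OH attached directly to an aromatic ring → phenol (not alcohol); the ring itself is an arene.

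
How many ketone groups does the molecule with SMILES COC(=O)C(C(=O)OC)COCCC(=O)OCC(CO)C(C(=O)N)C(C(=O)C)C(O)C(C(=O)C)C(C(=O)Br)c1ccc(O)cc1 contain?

Reading the structure from left to right:
  CH3OOC: CH3O–C(=O)–: carbonyl C bonded to C and to –OCH3 → ester (not ketone + ether).
  CH(COOCH3): pendant –COOCH3: carbonyl C bonded to C and –OCH3 → ester.
  CH2OCH2: C–O–C with sp³ carbons on both sides and no adjacent C=O → ether.
  CH2COOCH2: –C(=O)–O–C with C on the carbonyl side → ester.
  CH(CH2OH): pendant –CH2OH on an sp³ backbone C → alcohol.
  CH(CONH2): pendant –CONH2: carbonyl C bonded to C and N → amide.
  CH(COCH3): pendant –COCH3: carbonyl C bonded to two carbons → ketone.
  CH(OH): –OH on an sp³ carbon → alcohol (secondary).
  CH(COCH3): pendant –COCH3: carbonyl C bonded to two carbons → ketone.
  CH(COBr): pendant –C(=O)X: carbonyl C bonded to C and halogen → acyl halide.
  C6H4OH: –OH attached directly to an aromatic ring → phenol (not alcohol); the ring itself is an arene.
Ketone appears at: CH(COCH3), CH(COCH3) → 2.

2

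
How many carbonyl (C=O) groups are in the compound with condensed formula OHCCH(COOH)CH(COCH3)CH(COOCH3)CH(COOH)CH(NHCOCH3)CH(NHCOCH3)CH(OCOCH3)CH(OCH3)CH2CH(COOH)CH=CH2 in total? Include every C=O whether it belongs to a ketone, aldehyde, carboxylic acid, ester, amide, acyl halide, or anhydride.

9

OHC: aldehyde, 1 C=O (running total 1).
CH(COOH): carboxylic acid, 1 C=O (running total 2).
CH(COCH3): ketone, 1 C=O (running total 3).
CH(COOCH3): ester, 1 C=O (running total 4).
CH(COOH): carboxylic acid, 1 C=O (running total 5).
CH(NHCOCH3): amide, 1 C=O (running total 6).
CH(NHCOCH3): amide, 1 C=O (running total 7).
CH(OCOCH3): ester, 1 C=O (running total 8).
CH(COOH): carboxylic acid, 1 C=O (running total 9).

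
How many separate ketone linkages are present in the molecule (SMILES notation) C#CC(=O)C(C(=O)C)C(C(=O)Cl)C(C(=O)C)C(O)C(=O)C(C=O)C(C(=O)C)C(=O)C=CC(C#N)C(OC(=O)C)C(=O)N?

6

Taking each segment in turn:
  HC≡C: C≡C triple bond → alkyne.
  CO: –C(=O)– with carbon on both sides → ketone.
  CH(COCH3): pendant –COCH3: carbonyl C bonded to two carbons → ketone.
  CH(COCl): pendant –C(=O)X: carbonyl C bonded to C and halogen → acyl halide.
  CH(COCH3): pendant –COCH3: carbonyl C bonded to two carbons → ketone.
  CH(OH): –OH on an sp³ carbon → alcohol (secondary).
  CO: –C(=O)– with carbon on both sides → ketone.
  CH(CHO): pendant –CHO: carbonyl C bonded to C and H → aldehyde.
  CH(COCH3): pendant –COCH3: carbonyl C bonded to two carbons → ketone.
  CO: –C(=O)– with carbon on both sides → ketone.
  CH=CH: C=C double bond → alkene.
  CH(CN): pendant –C≡N: nitrile.
  CH(OCOCH3): pendant –OC(=O)CH3: an acyloxy group → ester.
  CONH2: –C(=O)NH2: carbonyl C bonded to C and to N → amide (the N is not a separate amine).
Ketone appears at: CO, CH(COCH3), CH(COCH3), CO, CH(COCH3), CO → 6.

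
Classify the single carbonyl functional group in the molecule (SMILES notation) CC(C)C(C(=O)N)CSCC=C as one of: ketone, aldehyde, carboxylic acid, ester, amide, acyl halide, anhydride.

amide

The carbonyl is in the CH(CONH2) segment: pendant –CONH2: carbonyl C bonded to C and N → amide.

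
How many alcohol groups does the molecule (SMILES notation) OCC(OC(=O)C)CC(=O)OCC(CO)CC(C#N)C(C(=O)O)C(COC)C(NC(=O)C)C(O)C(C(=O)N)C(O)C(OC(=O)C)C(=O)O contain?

4

Taking each segment in turn:
  HOCH2: HO– on an sp³ carbon → alcohol.
  CH(OCOCH3): pendant –OC(=O)CH3: an acyloxy group → ester.
  CH2COOCH2: –C(=O)–O–C with C on the carbonyl side → ester.
  CH(CH2OH): pendant –CH2OH on an sp³ backbone C → alcohol.
  CH(CN): pendant –C≡N: nitrile.
  CH(COOH): pendant –COOH: carbonyl C bonded to C and –OH → carboxylic acid.
  CH(CH2OCH3): pendant –CH2OCH3: C–O–C linkage → ether.
  CH(NHCOCH3): pendant –NHC(=O)CH3: N bonded to a carbonyl → amide (not amine).
  CH(OH): –OH on an sp³ carbon → alcohol (secondary).
  CH(CONH2): pendant –CONH2: carbonyl C bonded to C and N → amide.
  CH(OH): –OH on an sp³ carbon → alcohol (secondary).
  CH(OCOCH3): pendant –OC(=O)CH3: an acyloxy group → ester.
  COOH: –COOH: carbonyl C bonded to –OH and C → carboxylic acid (the –OH is not a separate alcohol).
Alcohol appears at: HOCH2, CH(CH2OH), CH(OH), CH(OH) → 4.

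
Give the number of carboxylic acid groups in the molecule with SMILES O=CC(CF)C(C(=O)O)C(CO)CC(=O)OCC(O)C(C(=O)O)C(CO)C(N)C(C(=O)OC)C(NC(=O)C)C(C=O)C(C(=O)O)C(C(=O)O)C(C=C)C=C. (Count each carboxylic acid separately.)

Working along the chain:
  OHC: terminal –CHO: carbonyl C bonded to H and C → aldehyde.
  CH(CH2F): pendant –CH2X: halogen on sp³ carbon → alkyl halide.
  CH(COOH): pendant –COOH: carbonyl C bonded to C and –OH → carboxylic acid.
  CH(CH2OH): pendant –CH2OH on an sp³ backbone C → alcohol.
  CH2COOCH2: –C(=O)–O–C with C on the carbonyl side → ester.
  CH(OH): –OH on an sp³ carbon → alcohol (secondary).
  CH(COOH): pendant –COOH: carbonyl C bonded to C and –OH → carboxylic acid.
  CH(CH2OH): pendant –CH2OH on an sp³ backbone C → alcohol.
  CH(NH2): –NH2 on an sp³ carbon with no adjacent C=O → amine.
  CH(COOCH3): pendant –COOCH3: carbonyl C bonded to C and –OCH3 → ester.
  CH(NHCOCH3): pendant –NHC(=O)CH3: N bonded to a carbonyl → amide (not amine).
  CH(CHO): pendant –CHO: carbonyl C bonded to C and H → aldehyde.
  CH(COOH): pendant –COOH: carbonyl C bonded to C and –OH → carboxylic acid.
  CH(COOH): pendant –COOH: carbonyl C bonded to C and –OH → carboxylic acid.
  CH(CH=CH2): pendant –CH=CH2: C=C double bond → alkene.
  CH=CH2: C=C double bond → alkene.
Carboxylic acid appears at: CH(COOH), CH(COOH), CH(COOH), CH(COOH) → 4.

4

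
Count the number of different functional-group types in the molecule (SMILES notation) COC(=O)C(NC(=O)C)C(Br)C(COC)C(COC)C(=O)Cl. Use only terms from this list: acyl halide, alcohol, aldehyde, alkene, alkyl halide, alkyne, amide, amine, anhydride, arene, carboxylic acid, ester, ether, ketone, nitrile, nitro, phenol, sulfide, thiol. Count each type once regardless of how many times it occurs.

5

CH3O–C(=O)–: carbonyl C bonded to C and to –OCH3 → ester (not ketone + ether).
pendant –NHC(=O)CH3: N bonded to a carbonyl → amide (not amine).
halogen on an sp³ carbon → alkyl halide.
pendant –CH2OCH3: C–O–C linkage → ether.
pendant –CH2OCH3: C–O–C linkage → ether.
–C(=O)Cl: carbonyl C bonded to C and to a halogen → acyl halide (not alkyl halide).
Distinct types present: acyl halide, alkyl halide, amide, ester, ether.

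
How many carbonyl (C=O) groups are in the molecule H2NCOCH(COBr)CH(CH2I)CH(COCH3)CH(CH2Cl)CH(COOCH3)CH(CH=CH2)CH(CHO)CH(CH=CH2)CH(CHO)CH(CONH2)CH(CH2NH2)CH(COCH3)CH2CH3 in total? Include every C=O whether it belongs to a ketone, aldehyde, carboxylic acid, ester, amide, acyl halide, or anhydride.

H2NCO: amide, 1 C=O (running total 1).
CH(COBr): acyl halide, 1 C=O (running total 2).
CH(COCH3): ketone, 1 C=O (running total 3).
CH(COOCH3): ester, 1 C=O (running total 4).
CH(CHO): aldehyde, 1 C=O (running total 5).
CH(CHO): aldehyde, 1 C=O (running total 6).
CH(CONH2): amide, 1 C=O (running total 7).
CH(COCH3): ketone, 1 C=O (running total 8).

8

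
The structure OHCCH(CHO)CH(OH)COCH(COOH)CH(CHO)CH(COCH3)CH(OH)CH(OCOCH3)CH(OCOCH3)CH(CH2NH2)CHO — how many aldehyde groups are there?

Taking each segment in turn:
  OHC: terminal –CHO: carbonyl C bonded to H and C → aldehyde.
  CH(CHO): pendant –CHO: carbonyl C bonded to C and H → aldehyde.
  CH(OH): –OH on an sp³ carbon → alcohol (secondary).
  CO: –C(=O)– with carbon on both sides → ketone.
  CH(COOH): pendant –COOH: carbonyl C bonded to C and –OH → carboxylic acid.
  CH(CHO): pendant –CHO: carbonyl C bonded to C and H → aldehyde.
  CH(COCH3): pendant –COCH3: carbonyl C bonded to two carbons → ketone.
  CH(OH): –OH on an sp³ carbon → alcohol (secondary).
  CH(OCOCH3): pendant –OC(=O)CH3: an acyloxy group → ester.
  CH(OCOCH3): pendant –OC(=O)CH3: an acyloxy group → ester.
  CH(CH2NH2): pendant –CH2NH2: N on sp³ C, no adjacent C=O → amine.
  CHO: terminal –CHO: carbonyl C bonded to H and C → aldehyde.
Aldehyde appears at: OHC, CH(CHO), CH(CHO), CHO → 4.

4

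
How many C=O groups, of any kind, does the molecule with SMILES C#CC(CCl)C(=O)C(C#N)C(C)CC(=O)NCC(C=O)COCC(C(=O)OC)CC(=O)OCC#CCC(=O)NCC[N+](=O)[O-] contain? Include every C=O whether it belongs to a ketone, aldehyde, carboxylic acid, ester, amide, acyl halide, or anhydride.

6

CO: ketone, 1 C=O (running total 1).
CH2CONHCH2: amide, 1 C=O (running total 2).
CH(CHO): aldehyde, 1 C=O (running total 3).
CH(COOCH3): ester, 1 C=O (running total 4).
CH2COOCH2: ester, 1 C=O (running total 5).
CH2CONHCH2: amide, 1 C=O (running total 6).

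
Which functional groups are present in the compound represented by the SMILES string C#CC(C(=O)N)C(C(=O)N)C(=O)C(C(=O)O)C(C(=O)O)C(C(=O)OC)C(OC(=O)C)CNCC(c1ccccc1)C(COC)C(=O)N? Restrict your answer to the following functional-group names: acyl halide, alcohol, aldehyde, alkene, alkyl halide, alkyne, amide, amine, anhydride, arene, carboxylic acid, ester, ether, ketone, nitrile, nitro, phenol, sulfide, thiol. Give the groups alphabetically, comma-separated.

alkyne, amide, amine, arene, carboxylic acid, ester, ether, ketone

Reading the structure from left to right:
  HC≡C: C≡C triple bond → alkyne.
  CH(CONH2): pendant –CONH2: carbonyl C bonded to C and N → amide.
  CH(CONH2): pendant –CONH2: carbonyl C bonded to C and N → amide.
  CO: –C(=O)– with carbon on both sides → ketone.
  CH(COOH): pendant –COOH: carbonyl C bonded to C and –OH → carboxylic acid.
  CH(COOH): pendant –COOH: carbonyl C bonded to C and –OH → carboxylic acid.
  CH(COOCH3): pendant –COOCH3: carbonyl C bonded to C and –OCH3 → ester.
  CH(OCOCH3): pendant –OC(=O)CH3: an acyloxy group → ester.
  CH2NHCH2: C–N–C with sp³ carbons and no adjacent C=O → amine (secondary).
  CH(C6H5): pendant –C6H5: benzene ring → arene.
  CH(CH2OCH3): pendant –CH2OCH3: C–O–C linkage → ether.
  CONH2: –C(=O)NH2: carbonyl C bonded to C and to N → amide (the N is not a separate amine).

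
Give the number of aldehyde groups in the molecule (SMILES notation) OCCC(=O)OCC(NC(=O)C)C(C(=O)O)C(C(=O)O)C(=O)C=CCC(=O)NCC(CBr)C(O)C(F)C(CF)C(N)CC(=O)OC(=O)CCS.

0

Working along the chain:
  HOCH2: HO– on an sp³ carbon → alcohol.
  CH2COOCH2: –C(=O)–O–C with C on the carbonyl side → ester.
  CH(NHCOCH3): pendant –NHC(=O)CH3: N bonded to a carbonyl → amide (not amine).
  CH(COOH): pendant –COOH: carbonyl C bonded to C and –OH → carboxylic acid.
  CH(COOH): pendant –COOH: carbonyl C bonded to C and –OH → carboxylic acid.
  CO: –C(=O)– with carbon on both sides → ketone.
  CH=CH: C=C double bond → alkene.
  CH2CONHCH2: –C(=O)–N– linkage → amide (the N is not an amine).
  CH(CH2Br): pendant –CH2X: halogen on sp³ carbon → alkyl halide.
  CH(OH): –OH on an sp³ carbon → alcohol (secondary).
  CH(F): halogen on an sp³ carbon → alkyl halide.
  CH(CH2F): pendant –CH2X: halogen on sp³ carbon → alkyl halide.
  CH(NH2): –NH2 on an sp³ carbon with no adjacent C=O → amine.
  CH2CO-O-COCH2: two acyl groups sharing one oxygen, –C(=O)–O–C(=O)– → anhydride.
  CH2SH: –SH on an sp³ carbon → thiol.
No segment is a aldehyde: CH2COOCH2 is ester, not aldehyde; CH(COOH) is carboxylic acid, not aldehyde; CH(COOH) is carboxylic acid, not aldehyde. → 0.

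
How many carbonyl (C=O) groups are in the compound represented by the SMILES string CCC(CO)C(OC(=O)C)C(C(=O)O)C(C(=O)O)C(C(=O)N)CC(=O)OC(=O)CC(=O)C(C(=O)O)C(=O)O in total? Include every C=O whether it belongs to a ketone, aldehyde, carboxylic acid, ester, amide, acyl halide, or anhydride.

CH(OCOCH3): ester, 1 C=O (running total 1).
CH(COOH): carboxylic acid, 1 C=O (running total 2).
CH(COOH): carboxylic acid, 1 C=O (running total 3).
CH(CONH2): amide, 1 C=O (running total 4).
CH2CO-O-COCH2: anhydride, 2 C=O (running total 6).
CO: ketone, 1 C=O (running total 7).
CH(COOH): carboxylic acid, 1 C=O (running total 8).
COOH: carboxylic acid, 1 C=O (running total 9).

9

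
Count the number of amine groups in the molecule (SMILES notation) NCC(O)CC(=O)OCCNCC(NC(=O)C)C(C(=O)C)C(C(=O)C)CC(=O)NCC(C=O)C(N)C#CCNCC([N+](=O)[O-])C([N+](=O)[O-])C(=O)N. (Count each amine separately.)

4

Working along the chain:
  H2NCH2: –NH2 on an sp³ carbon with no adjacent C=O → amine.
  CH(OH): –OH on an sp³ carbon → alcohol (secondary).
  CH2COOCH2: –C(=O)–O–C with C on the carbonyl side → ester.
  CH2NHCH2: C–N–C with sp³ carbons and no adjacent C=O → amine (secondary).
  CH(NHCOCH3): pendant –NHC(=O)CH3: N bonded to a carbonyl → amide (not amine).
  CH(COCH3): pendant –COCH3: carbonyl C bonded to two carbons → ketone.
  CH(COCH3): pendant –COCH3: carbonyl C bonded to two carbons → ketone.
  CH2CONHCH2: –C(=O)–N– linkage → amide (the N is not an amine).
  CH(CHO): pendant –CHO: carbonyl C bonded to C and H → aldehyde.
  CH(NH2): –NH2 on an sp³ carbon with no adjacent C=O → amine.
  C≡C: C≡C triple bond → alkyne.
  CH2NHCH2: C–N–C with sp³ carbons and no adjacent C=O → amine (secondary).
  CH(NO2): –NO2 on an sp³ carbon → nitro (the N=O is not a carbonyl).
  CH(NO2): –NO2 on an sp³ carbon → nitro (the N=O is not a carbonyl).
  CONH2: –C(=O)NH2: carbonyl C bonded to C and to N → amide (the N is not a separate amine).
Amine appears at: H2NCH2, CH2NHCH2, CH(NH2), CH2NHCH2 → 4.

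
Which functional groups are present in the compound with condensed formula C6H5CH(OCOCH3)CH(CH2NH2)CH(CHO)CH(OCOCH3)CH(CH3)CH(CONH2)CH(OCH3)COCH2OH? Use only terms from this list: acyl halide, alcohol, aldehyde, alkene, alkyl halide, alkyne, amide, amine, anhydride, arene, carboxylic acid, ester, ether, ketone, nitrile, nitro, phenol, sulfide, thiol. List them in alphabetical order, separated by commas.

alcohol, aldehyde, amide, amine, arene, ester, ether, ketone

C6H5– phenyl ring → arene.
pendant –OC(=O)CH3: an acyloxy group → ester.
pendant –CH2NH2: N on sp³ C, no adjacent C=O → amine.
pendant –CHO: carbonyl C bonded to C and H → aldehyde.
pendant –OC(=O)CH3: an acyloxy group → ester.
pendant –CONH2: carbonyl C bonded to C and N → amide.
pendant –OCH3: C–O–C with sp³ C, no adjacent C=O → ether.
–C(=O)– with carbon on both sides → ketone.
–OH on an sp³ carbon → alcohol.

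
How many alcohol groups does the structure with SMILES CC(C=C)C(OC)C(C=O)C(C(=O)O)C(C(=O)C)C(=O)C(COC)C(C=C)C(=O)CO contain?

pendant –CH=CH2: C=C double bond → alkene.
pendant –OCH3: C–O–C with sp³ C, no adjacent C=O → ether.
pendant –CHO: carbonyl C bonded to C and H → aldehyde.
pendant –COOH: carbonyl C bonded to C and –OH → carboxylic acid.
pendant –COCH3: carbonyl C bonded to two carbons → ketone.
–C(=O)– with carbon on both sides → ketone.
pendant –CH2OCH3: C–O–C linkage → ether.
pendant –CH=CH2: C=C double bond → alkene.
–C(=O)– with carbon on both sides → ketone.
–OH on an sp³ carbon → alcohol.
Alcohol appears at: CH2OH → 1.

1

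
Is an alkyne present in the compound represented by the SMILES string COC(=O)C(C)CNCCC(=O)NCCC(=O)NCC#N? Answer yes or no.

no

CH3O–C(=O)–: carbonyl C bonded to C and to –OCH3 → ester (not ketone + ether).
C–N–C with sp³ carbons and no adjacent C=O → amine (secondary).
–C(=O)–N– linkage → amide (the N is not an amine).
–C(=O)–N– linkage → amide (the N is not an amine).
–C≡N: carbon triple-bonded to nitrogen → nitrile.
In CN, the triple bond is C≡N, not C≡C, so it is a nitrile.
The groups actually present are: amide, amine, ester, nitrile.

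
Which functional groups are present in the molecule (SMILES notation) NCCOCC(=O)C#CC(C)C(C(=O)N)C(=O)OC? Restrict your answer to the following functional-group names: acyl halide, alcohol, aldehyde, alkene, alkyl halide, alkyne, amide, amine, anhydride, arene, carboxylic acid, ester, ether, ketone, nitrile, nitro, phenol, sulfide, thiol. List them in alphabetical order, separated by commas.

alkyne, amide, amine, ester, ether, ketone

Working along the chain:
  H2NCH2: –NH2 on an sp³ carbon with no adjacent C=O → amine.
  CH2OCH2: C–O–C with sp³ carbons on both sides and no adjacent C=O → ether.
  CO: –C(=O)– with carbon on both sides → ketone.
  C≡C: C≡C triple bond → alkyne.
  CH(CONH2): pendant –CONH2: carbonyl C bonded to C and N → amide.
  COOCH3: –C(=O)OCH3: carbonyl C bonded to C and to –OCH3 → ester (not ketone + ether).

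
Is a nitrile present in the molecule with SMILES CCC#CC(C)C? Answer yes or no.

no

  C≡C: C≡C triple bond → alkyne.
In C≡C, the triple bond is C≡C, not C≡N.
The groups actually present are: alkyne.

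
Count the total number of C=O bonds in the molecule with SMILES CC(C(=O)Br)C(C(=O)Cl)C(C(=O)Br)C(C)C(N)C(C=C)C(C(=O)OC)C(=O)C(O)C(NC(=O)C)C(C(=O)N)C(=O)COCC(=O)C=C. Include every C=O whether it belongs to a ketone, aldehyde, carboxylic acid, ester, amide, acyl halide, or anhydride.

9

CH(COBr): acyl halide, 1 C=O (running total 1).
CH(COCl): acyl halide, 1 C=O (running total 2).
CH(COBr): acyl halide, 1 C=O (running total 3).
CH(COOCH3): ester, 1 C=O (running total 4).
CO: ketone, 1 C=O (running total 5).
CH(NHCOCH3): amide, 1 C=O (running total 6).
CH(CONH2): amide, 1 C=O (running total 7).
CO: ketone, 1 C=O (running total 8).
CO: ketone, 1 C=O (running total 9).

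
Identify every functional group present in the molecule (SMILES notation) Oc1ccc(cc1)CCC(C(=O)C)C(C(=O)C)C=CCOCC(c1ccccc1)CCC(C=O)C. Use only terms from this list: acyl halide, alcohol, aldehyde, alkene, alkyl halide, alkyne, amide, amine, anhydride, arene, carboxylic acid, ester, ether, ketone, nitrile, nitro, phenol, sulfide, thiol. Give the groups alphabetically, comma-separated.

aldehyde, alkene, arene, ether, ketone, phenol

–OH attached directly to an aromatic ring → phenol (not alcohol); the ring itself is an arene.
pendant –COCH3: carbonyl C bonded to two carbons → ketone.
pendant –COCH3: carbonyl C bonded to two carbons → ketone.
C=C double bond → alkene.
C–O–C with sp³ carbons on both sides and no adjacent C=O → ether.
pendant –C6H5: benzene ring → arene.
pendant –CHO: carbonyl C bonded to C and H → aldehyde.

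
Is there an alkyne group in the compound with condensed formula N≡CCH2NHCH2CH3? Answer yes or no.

no

Reading the structure from left to right:
  N≡C: N≡C–: carbon triple-bonded to nitrogen → nitrile.
  CH2NHCH2: C–N–C with sp³ carbons and no adjacent C=O → amine (secondary).
In N≡C, the triple bond is C≡N, not C≡C, so it is a nitrile.
The groups actually present are: amine, nitrile.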